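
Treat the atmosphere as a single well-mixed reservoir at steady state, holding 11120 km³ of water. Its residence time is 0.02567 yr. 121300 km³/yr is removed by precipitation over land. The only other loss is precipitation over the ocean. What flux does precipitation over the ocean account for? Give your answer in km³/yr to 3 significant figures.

Total removal F = M/τ = 11120 / 0.02567 = 433200 km³/yr.
Precipitation over the ocean = F − (121300) = 433200 − 121300 = 311900 km³/yr.

312000 km³/yr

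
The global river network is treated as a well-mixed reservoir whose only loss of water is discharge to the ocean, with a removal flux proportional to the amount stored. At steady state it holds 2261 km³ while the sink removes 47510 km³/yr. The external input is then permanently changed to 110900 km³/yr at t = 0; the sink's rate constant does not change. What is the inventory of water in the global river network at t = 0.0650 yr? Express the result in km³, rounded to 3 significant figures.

The sink rate constant is k = F₀/M₀ = 47510/2261 = 21.01 yr⁻¹.
Solving dM/dt = F₁ − kM with M(0) = M₀ gives M(t) = F₁/k + (M₀ − F₁/k)·e^(−kt).
F₁/k = 110900/21.01 = 5277.7 km³; kt = 21.01 × 0.0650 = 1.366, e^(−kt) = 0.2552.
M(0.0650) = 5277.7 + (2261 − 5277.7) × 0.2552 = 5277.7 − 769.8 = 4508.0 km³.

4510 km³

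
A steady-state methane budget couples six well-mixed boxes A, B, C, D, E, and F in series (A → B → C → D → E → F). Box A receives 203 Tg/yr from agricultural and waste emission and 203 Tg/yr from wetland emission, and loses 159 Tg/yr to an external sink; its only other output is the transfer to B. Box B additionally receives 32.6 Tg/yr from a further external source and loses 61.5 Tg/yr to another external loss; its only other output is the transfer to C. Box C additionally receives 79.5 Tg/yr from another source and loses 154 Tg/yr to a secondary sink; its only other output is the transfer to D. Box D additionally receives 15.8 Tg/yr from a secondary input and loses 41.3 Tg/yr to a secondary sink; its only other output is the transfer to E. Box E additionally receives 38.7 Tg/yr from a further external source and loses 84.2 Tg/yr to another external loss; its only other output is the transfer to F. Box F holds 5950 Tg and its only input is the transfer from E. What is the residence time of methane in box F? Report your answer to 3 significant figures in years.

Box A: F(A→B) = (203 + 203) − 159 = 247.00 Tg/yr.
Box B: F(B→C) = (247.00 + 32.6) − 61.5 = 218.10 Tg/yr.
Box C: F(C→D) = (218.10 + 79.5) − 154 = 143.60 Tg/yr.
Box D: F(D→E) = (143.60 + 15.8) − 41.3 = 118.10 Tg/yr.
Box E: F(E→F) = (118.10 + 38.7) − 84.2 = 72.600 Tg/yr.
Box F throughput = its input = 72.600 Tg/yr; τ = 5950 / 72.600 = 81.96 yr.

82.0 yr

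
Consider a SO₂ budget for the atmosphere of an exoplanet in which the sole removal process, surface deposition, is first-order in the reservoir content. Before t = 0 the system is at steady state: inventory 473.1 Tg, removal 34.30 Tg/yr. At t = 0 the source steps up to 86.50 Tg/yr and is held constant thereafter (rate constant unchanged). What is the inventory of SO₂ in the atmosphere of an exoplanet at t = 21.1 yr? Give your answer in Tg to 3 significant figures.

1040 Tg

τ = M₀/F₀ = 473.1/34.30 = 13.79 yr; rate constant k = 1/τ.
New steady state M_∞ = F₁/k = F₁·τ = 86.50 × 13.79 = 1193.1 Tg.
M(t) = M_∞ + (M₀ − M_∞)·e^(−t/τ); t/τ = 21.1/13.79 = 1.530, so e^(−t/τ) = 0.2166.
M(t) = 1193.1 − 720.0 × 0.2166 = 1037.2 Tg.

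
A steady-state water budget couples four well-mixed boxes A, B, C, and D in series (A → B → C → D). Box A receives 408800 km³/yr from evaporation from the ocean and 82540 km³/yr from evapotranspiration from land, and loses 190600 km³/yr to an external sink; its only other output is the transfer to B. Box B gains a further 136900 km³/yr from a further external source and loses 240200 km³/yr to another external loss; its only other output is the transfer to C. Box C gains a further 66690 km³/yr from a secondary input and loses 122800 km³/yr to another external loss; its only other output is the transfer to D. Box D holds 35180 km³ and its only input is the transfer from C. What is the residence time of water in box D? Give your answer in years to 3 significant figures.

0.249 yr

Box A: F(A→B) = (408800 + 82540) − 190600 = 300740 km³/yr.
Box B: F(B→C) = (300740 + 136900) − 240200 = 197440 km³/yr.
Box C: F(C→D) = (197440 + 66690) − 122800 = 141330 km³/yr.
Box D throughput = its input = 141330 km³/yr; τ = 35180 / 141330 = 0.2489 yr.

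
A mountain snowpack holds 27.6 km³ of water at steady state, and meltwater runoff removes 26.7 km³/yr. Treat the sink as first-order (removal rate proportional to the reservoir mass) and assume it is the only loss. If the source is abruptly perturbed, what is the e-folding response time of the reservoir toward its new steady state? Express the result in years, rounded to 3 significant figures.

1.03 yr

For a linear reservoir the response time equals the residence time τ = M/F.
τ = 27.6 / 26.7 = 1.034 yr.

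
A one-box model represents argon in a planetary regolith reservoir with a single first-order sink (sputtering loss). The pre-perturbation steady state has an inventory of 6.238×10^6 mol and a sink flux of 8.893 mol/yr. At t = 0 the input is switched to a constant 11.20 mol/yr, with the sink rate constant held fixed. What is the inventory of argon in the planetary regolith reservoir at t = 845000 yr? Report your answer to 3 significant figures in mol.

The sink rate constant is k = F₀/M₀ = 8.893/6.238×10^6 = 1.426×10^-6 yr⁻¹.
Solving dM/dt = F₁ − kM with M(0) = M₀ gives M(t) = F₁/k + (M₀ − F₁/k)·e^(−kt).
F₁/k = 11.20/1.426×10^-6 = 7.8562×10^6 mol; kt = 1.426×10^-6 × 845000 = 1.205, e^(−kt) = 0.2998.
M(845000) = 7.8562×10^6 + (6.238×10^6 − 7.8562×10^6) × 0.2998 = 7.8562×10^6 − 485100 = 7.3711×10^6 mol.

7.37×10^6 mol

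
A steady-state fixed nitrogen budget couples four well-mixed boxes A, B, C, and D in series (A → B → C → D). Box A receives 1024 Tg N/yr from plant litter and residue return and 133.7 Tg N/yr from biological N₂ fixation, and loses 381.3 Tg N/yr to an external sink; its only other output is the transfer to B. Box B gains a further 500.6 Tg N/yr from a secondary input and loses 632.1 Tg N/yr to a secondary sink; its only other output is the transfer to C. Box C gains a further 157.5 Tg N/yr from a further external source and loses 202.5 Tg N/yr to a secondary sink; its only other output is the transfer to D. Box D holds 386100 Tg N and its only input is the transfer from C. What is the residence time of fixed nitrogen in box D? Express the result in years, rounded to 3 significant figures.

Box A: F(A→B) = (1024 + 133.7) − 381.3 = 776.40 Tg N/yr.
Box B: F(B→C) = (776.40 + 500.6) − 632.1 = 644.90 Tg N/yr.
Box C: F(C→D) = (644.90 + 157.5) − 202.5 = 599.90 Tg N/yr.
Box D throughput = its input = 599.90 Tg N/yr; τ = 386100 / 599.90 = 643.6 yr.

644 yr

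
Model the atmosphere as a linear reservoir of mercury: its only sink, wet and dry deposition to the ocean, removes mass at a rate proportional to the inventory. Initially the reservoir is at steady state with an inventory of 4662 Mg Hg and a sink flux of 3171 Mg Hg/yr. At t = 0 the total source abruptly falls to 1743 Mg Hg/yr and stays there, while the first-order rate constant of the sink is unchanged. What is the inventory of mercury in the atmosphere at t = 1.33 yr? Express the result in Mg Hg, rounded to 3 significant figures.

The sink rate constant is k = F₀/M₀ = 3171/4662 = 0.6802 yr⁻¹.
Solving dM/dt = F₁ − kM with M(0) = M₀ gives M(t) = F₁/k + (M₀ − F₁/k)·e^(−kt).
F₁/k = 1743/0.6802 = 2562.6 Mg Hg; kt = 0.6802 × 1.33 = 0.9046, e^(−kt) = 0.4047.
M(1.33) = 2562.6 + (4662 − 2562.6) × 0.4047 = 2562.6 + 849.6 = 3412.2 Mg Hg.

3410 Mg Hg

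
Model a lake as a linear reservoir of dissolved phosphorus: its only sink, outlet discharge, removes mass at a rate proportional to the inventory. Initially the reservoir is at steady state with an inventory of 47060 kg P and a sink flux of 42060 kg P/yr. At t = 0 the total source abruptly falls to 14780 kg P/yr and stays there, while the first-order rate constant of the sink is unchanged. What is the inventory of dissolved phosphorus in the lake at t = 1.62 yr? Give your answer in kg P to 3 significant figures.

23700 kg P

Residence time τ = M₀/F₀ = 1.119 yr. The eventual steady state is M_∞ = M₀·(F₁/F₀) = 47060 × 14780/42060 = 16537 kg P.
The anomaly ΔM(t) = M(t) − M_∞ decays as ΔM₀·e^(−t/τ) with ΔM₀ = 47060 − 16537 = 30520 kg P.
At t = 1.62 yr, e^(−t/τ) = e^(−1.448) = 0.2351, so ΔM = 7175 kg P and M = 16537 + 7175 = 23712 kg P.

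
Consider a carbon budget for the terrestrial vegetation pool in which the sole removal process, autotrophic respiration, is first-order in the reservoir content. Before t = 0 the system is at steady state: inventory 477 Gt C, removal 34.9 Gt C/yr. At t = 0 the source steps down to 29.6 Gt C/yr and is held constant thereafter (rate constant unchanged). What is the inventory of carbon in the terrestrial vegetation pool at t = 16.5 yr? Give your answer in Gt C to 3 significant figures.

426 Gt C

Residence time τ = M₀/F₀ = 13.67 yr. The eventual steady state is M_∞ = M₀·(F₁/F₀) = 477 × 29.6/34.9 = 404.56 Gt C.
The anomaly ΔM(t) = M(t) − M_∞ decays as ΔM₀·e^(−t/τ) with ΔM₀ = 477 − 404.56 = 72.44 Gt C.
At t = 16.5 yr, e^(−t/τ) = e^(−1.207) = 0.2990, so ΔM = 21.66 Gt C and M = 404.56 + 21.66 = 426.22 Gt C.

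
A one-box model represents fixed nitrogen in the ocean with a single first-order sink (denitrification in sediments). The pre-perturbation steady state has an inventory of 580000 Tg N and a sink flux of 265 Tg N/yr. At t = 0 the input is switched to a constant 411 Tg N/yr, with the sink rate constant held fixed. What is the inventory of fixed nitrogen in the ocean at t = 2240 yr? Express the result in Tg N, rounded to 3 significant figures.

Residence time τ = M₀/F₀ = 2189 yr. The eventual steady state is M_∞ = M₀·(F₁/F₀) = 580000 × 411/265 = 899550 Tg N.
The anomaly ΔM(t) = M(t) − M_∞ decays as ΔM₀·e^(−t/τ) with ΔM₀ = 580000 − 899550 = −319500 Tg N.
At t = 2240 yr, e^(−t/τ) = e^(−1.023) = 0.3594, so ΔM = −114800 Tg N and M = 899550 − 114800 = 784720 Tg N.

785000 Tg N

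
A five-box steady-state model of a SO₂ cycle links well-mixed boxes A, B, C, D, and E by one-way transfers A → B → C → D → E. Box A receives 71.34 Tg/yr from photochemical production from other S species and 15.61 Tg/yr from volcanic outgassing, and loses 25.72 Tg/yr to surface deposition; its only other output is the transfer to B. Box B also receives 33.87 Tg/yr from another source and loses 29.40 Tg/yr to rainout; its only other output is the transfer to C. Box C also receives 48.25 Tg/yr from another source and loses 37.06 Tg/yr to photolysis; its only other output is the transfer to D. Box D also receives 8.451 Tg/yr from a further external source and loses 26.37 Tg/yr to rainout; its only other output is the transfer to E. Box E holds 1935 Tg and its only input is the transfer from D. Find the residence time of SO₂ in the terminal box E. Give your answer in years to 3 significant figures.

Box A: F(A→B) = (71.34 + 15.61) − 25.72 = 61.230 Tg/yr.
Box B: F(B→C) = (61.230 + 33.87) − 29.40 = 65.700 Tg/yr.
Box C: F(C→D) = (65.700 + 48.25) − 37.06 = 76.890 Tg/yr.
Box D: F(D→E) = (76.890 + 8.451) − 26.37 = 58.971 Tg/yr.
Box E throughput = its input = 58.971 Tg/yr; τ = 1935 / 58.971 = 32.81 yr.

32.8 yr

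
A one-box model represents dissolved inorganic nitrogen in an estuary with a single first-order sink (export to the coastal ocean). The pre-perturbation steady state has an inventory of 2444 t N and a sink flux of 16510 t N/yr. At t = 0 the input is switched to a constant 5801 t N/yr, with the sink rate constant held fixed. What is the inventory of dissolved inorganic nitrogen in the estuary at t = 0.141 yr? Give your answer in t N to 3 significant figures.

τ = M₀/F₀ = 2444/16510 = 0.1480 yr; rate constant k = 1/τ.
New steady state M_∞ = F₁/k = F₁·τ = 5801 × 0.1480 = 858.73 t N.
M(t) = M_∞ + (M₀ − M_∞)·e^(−t/τ); t/τ = 0.141/0.1480 = 0.9525, so e^(−t/τ) = 0.3858.
M(t) = 858.73 + 1585 × 0.3858 = 1470.3 t N.

1470 t N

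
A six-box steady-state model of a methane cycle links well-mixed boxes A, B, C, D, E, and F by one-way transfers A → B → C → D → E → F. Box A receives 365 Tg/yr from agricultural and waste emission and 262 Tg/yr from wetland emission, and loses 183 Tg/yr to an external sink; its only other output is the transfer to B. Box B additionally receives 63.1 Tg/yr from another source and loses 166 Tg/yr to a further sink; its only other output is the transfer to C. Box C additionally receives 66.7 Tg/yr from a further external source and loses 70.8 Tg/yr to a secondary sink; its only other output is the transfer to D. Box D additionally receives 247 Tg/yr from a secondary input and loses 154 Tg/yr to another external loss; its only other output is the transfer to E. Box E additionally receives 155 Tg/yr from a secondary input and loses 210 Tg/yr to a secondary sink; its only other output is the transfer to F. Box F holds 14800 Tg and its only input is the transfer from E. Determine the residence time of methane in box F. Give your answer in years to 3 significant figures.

39.5 yr

Box A: F(A→B) = (365 + 262) − 183 = 444.00 Tg/yr.
Box B: F(B→C) = (444.00 + 63.1) − 166 = 341.10 Tg/yr.
Box C: F(C→D) = (341.10 + 66.7) − 70.8 = 337.00 Tg/yr.
Box D: F(D→E) = (337.00 + 247) − 154 = 430.00 Tg/yr.
Box E: F(E→F) = (430.00 + 155) − 210 = 375.00 Tg/yr.
Box F throughput = its input = 375.00 Tg/yr; τ = 14800 / 375.00 = 39.47 yr.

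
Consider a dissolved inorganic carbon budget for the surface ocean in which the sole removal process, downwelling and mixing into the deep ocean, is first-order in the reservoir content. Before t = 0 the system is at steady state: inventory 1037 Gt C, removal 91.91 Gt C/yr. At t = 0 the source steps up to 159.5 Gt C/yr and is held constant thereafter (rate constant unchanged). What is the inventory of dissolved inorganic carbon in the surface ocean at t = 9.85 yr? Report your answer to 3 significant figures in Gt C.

1480 Gt C

The sink rate constant is k = F₀/M₀ = 91.91/1037 = 0.08863 yr⁻¹.
Solving dM/dt = F₁ − kM with M(0) = M₀ gives M(t) = F₁/k + (M₀ − F₁/k)·e^(−kt).
F₁/k = 159.5/0.08863 = 1799.6 Gt C; kt = 0.08863 × 9.85 = 0.8730, e^(−kt) = 0.4177.
M(9.85) = 1799.6 + (1037 − 1799.6) × 0.4177 = 1799.6 − 318.5 = 1481.1 Gt C.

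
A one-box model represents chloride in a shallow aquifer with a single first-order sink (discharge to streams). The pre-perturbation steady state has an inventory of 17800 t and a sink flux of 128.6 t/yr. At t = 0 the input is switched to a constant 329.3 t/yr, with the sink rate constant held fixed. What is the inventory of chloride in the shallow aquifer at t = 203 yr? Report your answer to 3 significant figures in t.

39200 t

Residence time τ = M₀/F₀ = 138.4 yr. The eventual steady state is M_∞ = M₀·(F₁/F₀) = 17800 × 329.3/128.6 = 45580 t.
The anomaly ΔM(t) = M(t) − M_∞ decays as ΔM₀·e^(−t/τ) with ΔM₀ = 17800 − 45580 = −27780 t.
At t = 203 yr, e^(−t/τ) = e^(−1.467) = 0.2307, so ΔM = −6409 t and M = 45580 − 6409 = 39171 t.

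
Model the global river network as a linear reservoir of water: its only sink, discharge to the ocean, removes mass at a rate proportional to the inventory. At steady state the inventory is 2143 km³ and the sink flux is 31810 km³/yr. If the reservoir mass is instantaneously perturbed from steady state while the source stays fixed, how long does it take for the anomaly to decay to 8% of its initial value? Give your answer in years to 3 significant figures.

0.170 yr

For a linear reservoir the anomaly decays as exp(−t/τ) with τ = M/F = 2143/31810 = 0.06737 yr.
exp(−t/τ) = 0.08 ⇒ t = −τ ln(0.08) = 0.06737 × 2.526 = 0.1702 yr.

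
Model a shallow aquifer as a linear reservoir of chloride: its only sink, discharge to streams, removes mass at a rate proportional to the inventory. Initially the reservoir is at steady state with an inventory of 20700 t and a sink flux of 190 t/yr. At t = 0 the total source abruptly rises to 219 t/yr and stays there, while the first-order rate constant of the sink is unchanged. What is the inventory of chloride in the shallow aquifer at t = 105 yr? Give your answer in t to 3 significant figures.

22700 t

The sink rate constant is k = F₀/M₀ = 190/20700 = 0.009179 yr⁻¹.
Solving dM/dt = F₁ − kM with M(0) = M₀ gives M(t) = F₁/k + (M₀ − F₁/k)·e^(−kt).
F₁/k = 219/0.009179 = 23859 t; kt = 0.009179 × 105 = 0.9638, e^(−kt) = 0.3815.
M(105) = 23859 + (20700 − 23859) × 0.3815 = 23859 − 1205 = 22654 t.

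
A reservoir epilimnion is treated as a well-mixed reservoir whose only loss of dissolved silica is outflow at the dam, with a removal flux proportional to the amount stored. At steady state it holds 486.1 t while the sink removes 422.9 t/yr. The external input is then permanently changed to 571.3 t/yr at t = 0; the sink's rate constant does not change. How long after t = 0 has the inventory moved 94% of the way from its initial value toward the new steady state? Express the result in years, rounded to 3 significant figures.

τ = M₀/F₀ = 486.1/422.9 = 1.149 yr.
The remaining gap fraction is e^(−t/τ); 94% covered ⇒ e^(−t/τ) = 0.0600.
t = −τ ln(0.0600) = 1.149 × 2.813 = 3.234 yr.

3.23 yr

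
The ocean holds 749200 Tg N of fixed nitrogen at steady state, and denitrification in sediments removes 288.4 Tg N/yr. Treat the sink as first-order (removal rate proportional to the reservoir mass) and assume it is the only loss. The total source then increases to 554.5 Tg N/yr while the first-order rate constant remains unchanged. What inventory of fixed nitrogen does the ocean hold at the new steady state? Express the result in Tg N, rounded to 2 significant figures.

Rate constant k = F/M = 288.4 / 749200 = 0.0003849 yr⁻¹.
At the new steady state, source = k·M_new ⇒ M_new = 554.5 / 0.0003849 = 1.440×10^6 Tg N.
(Equivalently M_new = M × F_new/F_old = 749200 × 554.5/288.4.)

1.4×10^6 Tg N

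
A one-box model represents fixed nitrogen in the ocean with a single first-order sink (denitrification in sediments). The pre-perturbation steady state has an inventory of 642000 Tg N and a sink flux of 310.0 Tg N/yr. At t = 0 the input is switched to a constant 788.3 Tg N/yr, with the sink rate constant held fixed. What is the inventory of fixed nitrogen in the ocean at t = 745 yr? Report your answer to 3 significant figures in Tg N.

941000 Tg N

τ = M₀/F₀ = 642000/310.0 = 2071 yr; rate constant k = 1/τ.
New steady state M_∞ = F₁/k = F₁·τ = 788.3 × 2071 = 1.6325×10^6 Tg N.
M(t) = M_∞ + (M₀ − M_∞)·e^(−t/τ); t/τ = 745/2071 = 0.3597, so e^(−t/τ) = 0.6979.
M(t) = 1.6325×10^6 − 990500 × 0.6979 = 941280 Tg N.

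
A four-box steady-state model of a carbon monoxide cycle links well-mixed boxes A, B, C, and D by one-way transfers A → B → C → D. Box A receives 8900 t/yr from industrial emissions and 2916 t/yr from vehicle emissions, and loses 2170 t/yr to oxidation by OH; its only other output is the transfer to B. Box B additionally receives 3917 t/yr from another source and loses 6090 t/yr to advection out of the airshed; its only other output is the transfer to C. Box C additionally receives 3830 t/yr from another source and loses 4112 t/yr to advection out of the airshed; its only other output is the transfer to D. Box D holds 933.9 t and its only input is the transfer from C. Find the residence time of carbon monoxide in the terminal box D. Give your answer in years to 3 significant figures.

0.130 yr

Box A: F(A→B) = (8900 + 2916) − 2170 = 9646.0 t/yr.
Box B: F(B→C) = (9646.0 + 3917) − 6090 = 7473.0 t/yr.
Box C: F(C→D) = (7473.0 + 3830) − 4112 = 7191.0 t/yr.
Box D throughput = its input = 7191.0 t/yr; τ = 933.9 / 7191.0 = 0.1299 yr.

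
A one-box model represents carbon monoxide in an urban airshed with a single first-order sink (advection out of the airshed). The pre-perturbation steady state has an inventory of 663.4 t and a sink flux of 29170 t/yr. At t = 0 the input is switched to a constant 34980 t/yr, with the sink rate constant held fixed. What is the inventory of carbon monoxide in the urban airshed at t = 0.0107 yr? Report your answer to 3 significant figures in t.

713 t

τ = M₀/F₀ = 663.4/29170 = 0.02274 yr; rate constant k = 1/τ.
New steady state M_∞ = F₁/k = F₁·τ = 34980 × 0.02274 = 795.53 t.
M(t) = M_∞ + (M₀ − M_∞)·e^(−t/τ); t/τ = 0.0107/0.02274 = 0.4705, so e^(−t/τ) = 0.6247.
M(t) = 795.53 − 132.1 × 0.6247 = 712.99 t.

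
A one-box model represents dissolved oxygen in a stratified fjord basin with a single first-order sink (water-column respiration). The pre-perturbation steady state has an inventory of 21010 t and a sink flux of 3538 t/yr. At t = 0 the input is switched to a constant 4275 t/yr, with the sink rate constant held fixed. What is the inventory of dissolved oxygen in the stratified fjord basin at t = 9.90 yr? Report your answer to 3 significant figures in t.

24600 t

Residence time τ = M₀/F₀ = 5.938 yr. The eventual steady state is M_∞ = M₀·(F₁/F₀) = 21010 × 4275/3538 = 25387 t.
The anomaly ΔM(t) = M(t) − M_∞ decays as ΔM₀·e^(−t/τ) with ΔM₀ = 21010 − 25387 = −4377 t.
At t = 9.90 yr, e^(−t/τ) = e^(−1.667) = 0.1888, so ΔM = −826.3 t and M = 25387 − 826.3 = 24560 t.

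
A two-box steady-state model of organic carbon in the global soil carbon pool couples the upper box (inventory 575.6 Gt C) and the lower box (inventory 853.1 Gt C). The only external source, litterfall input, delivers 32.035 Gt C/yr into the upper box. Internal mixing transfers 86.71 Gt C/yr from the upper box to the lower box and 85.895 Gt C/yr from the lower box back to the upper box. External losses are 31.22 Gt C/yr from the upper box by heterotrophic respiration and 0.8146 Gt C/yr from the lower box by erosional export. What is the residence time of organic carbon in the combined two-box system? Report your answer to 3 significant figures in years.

For the system as a whole, the A↔B exchange is internal and contributes nothing to the throughput; only the external sinks remove mass.
M_total = 575.6 + 853.1 = 1428.7 Gt C.
ΣF_external_out = 31.22 + 0.8146 = 32.035 Gt C/yr.
τ = M_total / ΣF_ext = 1428.7 / 32.035 = 44.60 yr.

44.6 yr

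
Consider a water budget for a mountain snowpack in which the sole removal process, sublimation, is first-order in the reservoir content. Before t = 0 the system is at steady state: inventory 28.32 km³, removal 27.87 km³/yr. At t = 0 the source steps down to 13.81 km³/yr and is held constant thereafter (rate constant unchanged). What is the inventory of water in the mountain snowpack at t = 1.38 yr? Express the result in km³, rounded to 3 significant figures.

17.7 km³

The sink rate constant is k = F₀/M₀ = 27.87/28.32 = 0.9841 yr⁻¹.
Solving dM/dt = F₁ − kM with M(0) = M₀ gives M(t) = F₁/k + (M₀ − F₁/k)·e^(−kt).
F₁/k = 13.81/0.9841 = 14.033 km³; kt = 0.9841 × 1.38 = 1.358, e^(−kt) = 0.2572.
M(1.38) = 14.033 + (28.32 − 14.033) × 0.2572 = 14.033 + 3.674 = 17.707 km³.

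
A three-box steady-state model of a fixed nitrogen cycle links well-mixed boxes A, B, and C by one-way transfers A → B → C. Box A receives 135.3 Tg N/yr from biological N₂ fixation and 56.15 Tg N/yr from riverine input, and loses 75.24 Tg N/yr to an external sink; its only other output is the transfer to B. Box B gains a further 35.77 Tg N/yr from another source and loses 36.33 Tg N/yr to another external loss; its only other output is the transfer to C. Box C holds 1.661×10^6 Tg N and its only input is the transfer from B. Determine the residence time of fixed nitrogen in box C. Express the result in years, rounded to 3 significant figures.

14400 yr

Box A: F(A→B) = (135.3 + 56.15) − 75.24 = 116.21 Tg N/yr.
Box B: F(B→C) = (116.21 + 35.77) − 36.33 = 115.65 Tg N/yr.
Box C throughput = its input = 115.65 Tg N/yr; τ = 1.661×10^6 / 115.65 = 14360 yr.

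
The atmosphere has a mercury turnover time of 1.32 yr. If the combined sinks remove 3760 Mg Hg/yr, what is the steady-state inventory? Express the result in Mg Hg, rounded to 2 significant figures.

5000 Mg Hg

τ = M/F ⇒ M = τ × F = 1.32 × 3760 = 4963 Mg Hg.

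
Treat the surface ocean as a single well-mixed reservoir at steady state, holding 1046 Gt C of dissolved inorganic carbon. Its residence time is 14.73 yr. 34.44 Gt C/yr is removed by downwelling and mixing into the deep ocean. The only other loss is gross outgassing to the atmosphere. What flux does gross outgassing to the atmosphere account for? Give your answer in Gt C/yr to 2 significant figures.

37 Gt C/yr

Total removal F = M/τ = 1046 / 14.73 = 71.01 Gt C/yr.
Gross outgassing to the atmosphere = F − (34.44) = 71.01 − 34.44 = 36.57 Gt C/yr.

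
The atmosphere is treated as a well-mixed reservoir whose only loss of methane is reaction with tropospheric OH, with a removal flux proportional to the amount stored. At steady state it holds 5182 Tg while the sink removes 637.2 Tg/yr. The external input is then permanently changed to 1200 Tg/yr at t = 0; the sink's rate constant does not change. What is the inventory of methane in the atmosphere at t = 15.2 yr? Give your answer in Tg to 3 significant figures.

τ = M₀/F₀ = 5182/637.2 = 8.132 yr; rate constant k = 1/τ.
New steady state M_∞ = F₁/k = F₁·τ = 1200 × 8.132 = 9758.9 Tg.
M(t) = M_∞ + (M₀ − M_∞)·e^(−t/τ); t/τ = 15.2/8.132 = 1.869, so e^(−t/τ) = 0.1543.
M(t) = 9758.9 − 4577 × 0.1543 = 9052.9 Tg.

9050 Tg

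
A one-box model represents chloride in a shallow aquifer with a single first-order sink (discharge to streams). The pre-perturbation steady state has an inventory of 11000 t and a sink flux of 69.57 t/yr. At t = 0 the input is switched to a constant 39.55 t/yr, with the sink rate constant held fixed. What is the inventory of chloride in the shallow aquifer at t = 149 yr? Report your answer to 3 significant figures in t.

The sink rate constant is k = F₀/M₀ = 69.57/11000 = 0.006325 yr⁻¹.
Solving dM/dt = F₁ − kM with M(0) = M₀ gives M(t) = F₁/k + (M₀ − F₁/k)·e^(−kt).
F₁/k = 39.55/0.006325 = 6253.4 t; kt = 0.006325 × 149 = 0.9424, e^(−kt) = 0.3897.
M(149) = 6253.4 + (11000 − 6253.4) × 0.3897 = 6253.4 + 1850 = 8103.2 t.

8100 t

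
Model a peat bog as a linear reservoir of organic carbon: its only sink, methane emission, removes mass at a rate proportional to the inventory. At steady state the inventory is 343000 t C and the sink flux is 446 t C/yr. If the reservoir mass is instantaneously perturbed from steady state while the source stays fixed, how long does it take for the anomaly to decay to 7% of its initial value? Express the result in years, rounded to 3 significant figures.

For a linear reservoir the anomaly decays as exp(−t/τ) with τ = M/F = 343000/446 = 769.1 yr.
exp(−t/τ) = 0.07 ⇒ t = −τ ln(0.07) = 769.1 × 2.659 = 2045 yr.

2050 yr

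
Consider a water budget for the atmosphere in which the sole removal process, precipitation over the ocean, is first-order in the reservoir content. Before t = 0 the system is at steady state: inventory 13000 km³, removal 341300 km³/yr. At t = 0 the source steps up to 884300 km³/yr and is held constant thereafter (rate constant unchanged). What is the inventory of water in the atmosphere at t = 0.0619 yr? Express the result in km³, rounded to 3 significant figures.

τ = M₀/F₀ = 13000/341300 = 0.03809 yr; rate constant k = 1/τ.
New steady state M_∞ = F₁/k = F₁·τ = 884300 × 0.03809 = 33683 km³.
M(t) = M_∞ + (M₀ − M_∞)·e^(−t/τ); t/τ = 0.0619/0.03809 = 1.625, so e^(−t/τ) = 0.1969.
M(t) = 33683 − 20680 × 0.1969 = 29610 km³.

29600 km³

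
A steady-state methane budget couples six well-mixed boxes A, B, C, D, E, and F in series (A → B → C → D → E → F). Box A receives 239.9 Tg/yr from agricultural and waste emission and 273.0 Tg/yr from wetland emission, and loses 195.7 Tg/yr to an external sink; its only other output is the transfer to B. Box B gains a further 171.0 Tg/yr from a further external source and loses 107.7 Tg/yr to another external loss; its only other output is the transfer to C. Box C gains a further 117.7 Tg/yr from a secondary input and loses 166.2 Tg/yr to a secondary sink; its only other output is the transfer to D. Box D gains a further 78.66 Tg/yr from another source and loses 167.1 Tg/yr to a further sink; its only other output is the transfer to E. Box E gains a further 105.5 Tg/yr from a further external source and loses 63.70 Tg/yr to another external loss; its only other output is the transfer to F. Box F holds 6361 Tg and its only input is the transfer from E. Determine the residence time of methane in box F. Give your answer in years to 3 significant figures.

Box A: F(A→B) = (239.9 + 273.0) − 195.7 = 317.20 Tg/yr.
Box B: F(B→C) = (317.20 + 171.0) − 107.7 = 380.50 Tg/yr.
Box C: F(C→D) = (380.50 + 117.7) − 166.2 = 332.00 Tg/yr.
Box D: F(D→E) = (332.00 + 78.66) − 167.1 = 243.56 Tg/yr.
Box E: F(E→F) = (243.56 + 105.5) − 63.70 = 285.36 Tg/yr.
Box F throughput = its input = 285.36 Tg/yr; τ = 6361 / 285.36 = 22.29 yr.

22.3 yr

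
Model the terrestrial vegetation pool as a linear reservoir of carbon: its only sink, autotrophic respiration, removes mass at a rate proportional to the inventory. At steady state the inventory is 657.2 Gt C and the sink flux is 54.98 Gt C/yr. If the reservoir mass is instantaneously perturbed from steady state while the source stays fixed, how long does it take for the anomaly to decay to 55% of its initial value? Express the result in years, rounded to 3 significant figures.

For a linear reservoir the anomaly decays as exp(−t/τ) with τ = M/F = 657.2/54.98 = 11.95 yr.
exp(−t/τ) = 0.55 ⇒ t = −τ ln(0.55) = 11.95 × 0.5978 = 7.146 yr.

7.15 yr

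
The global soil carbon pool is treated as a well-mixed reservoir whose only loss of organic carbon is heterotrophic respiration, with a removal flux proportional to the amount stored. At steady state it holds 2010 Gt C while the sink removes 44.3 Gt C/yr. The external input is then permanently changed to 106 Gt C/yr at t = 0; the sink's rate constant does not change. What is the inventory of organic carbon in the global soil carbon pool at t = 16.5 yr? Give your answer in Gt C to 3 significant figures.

τ = M₀/F₀ = 2010/44.3 = 45.37 yr; rate constant k = 1/τ.
New steady state M_∞ = F₁/k = F₁·τ = 106 × 45.37 = 4809.5 Gt C.
M(t) = M_∞ + (M₀ − M_∞)·e^(−t/τ); t/τ = 16.5/45.37 = 0.3637, so e^(−t/τ) = 0.6951.
M(t) = 4809.5 − 2799 × 0.6951 = 2863.5 Gt C.

2860 Gt C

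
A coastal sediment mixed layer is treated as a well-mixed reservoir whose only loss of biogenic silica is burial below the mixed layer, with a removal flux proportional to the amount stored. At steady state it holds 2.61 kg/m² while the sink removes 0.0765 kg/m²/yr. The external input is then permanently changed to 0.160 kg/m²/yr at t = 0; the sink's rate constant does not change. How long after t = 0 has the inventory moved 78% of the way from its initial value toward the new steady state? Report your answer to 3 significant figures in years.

51.7 yr

τ = M₀/F₀ = 2.61/0.0765 = 34.12 yr.
The remaining gap fraction is e^(−t/τ); 78% covered ⇒ e^(−t/τ) = 0.220.
t = −τ ln(0.220) = 34.12 × 1.514 = 51.66 yr.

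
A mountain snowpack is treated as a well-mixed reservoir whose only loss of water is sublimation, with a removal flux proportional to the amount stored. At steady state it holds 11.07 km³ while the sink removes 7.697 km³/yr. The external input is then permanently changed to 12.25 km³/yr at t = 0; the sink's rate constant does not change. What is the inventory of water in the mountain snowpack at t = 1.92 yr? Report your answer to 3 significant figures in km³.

15.9 km³

The sink rate constant is k = F₀/M₀ = 7.697/11.07 = 0.6953 yr⁻¹.
Solving dM/dt = F₁ − kM with M(0) = M₀ gives M(t) = F₁/k + (M₀ − F₁/k)·e^(−kt).
F₁/k = 12.25/0.6953 = 17.618 km³; kt = 0.6953 × 1.92 = 1.335, e^(−kt) = 0.2632.
M(1.92) = 17.618 + (11.07 − 17.618) × 0.2632 = 17.618 − 1.723 = 15.895 km³.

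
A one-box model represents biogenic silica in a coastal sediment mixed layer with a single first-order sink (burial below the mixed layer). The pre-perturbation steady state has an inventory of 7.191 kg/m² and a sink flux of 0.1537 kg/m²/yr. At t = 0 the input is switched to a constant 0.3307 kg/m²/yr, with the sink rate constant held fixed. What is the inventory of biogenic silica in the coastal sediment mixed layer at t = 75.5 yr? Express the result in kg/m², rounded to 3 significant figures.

τ = M₀/F₀ = 7.191/0.1537 = 46.79 yr; rate constant k = 1/τ.
New steady state M_∞ = F₁/k = F₁·τ = 0.3307 × 46.79 = 15.472 kg/m².
M(t) = M_∞ + (M₀ − M_∞)·e^(−t/τ); t/τ = 75.5/46.79 = 1.614, so e^(−t/τ) = 0.1991.
M(t) = 15.472 − 8.281 × 0.1991 = 13.823 kg/m².

13.8 kg/m²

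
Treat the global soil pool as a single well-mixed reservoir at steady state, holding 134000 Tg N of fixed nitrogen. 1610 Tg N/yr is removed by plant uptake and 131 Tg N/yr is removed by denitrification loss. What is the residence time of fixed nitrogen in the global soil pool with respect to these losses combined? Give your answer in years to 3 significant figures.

Total removal = 1610 + 131.0 = 1741.0 Tg N/yr.
τ = M / ΣF_out = 134000 / 1741.0 = 76.97 yr.

77.0 yr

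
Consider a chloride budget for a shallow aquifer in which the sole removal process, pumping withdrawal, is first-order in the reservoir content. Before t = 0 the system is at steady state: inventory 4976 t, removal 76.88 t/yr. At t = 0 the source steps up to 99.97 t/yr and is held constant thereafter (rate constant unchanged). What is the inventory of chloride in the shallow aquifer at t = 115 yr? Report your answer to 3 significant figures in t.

τ = M₀/F₀ = 4976/76.88 = 64.72 yr; rate constant k = 1/τ.
New steady state M_∞ = F₁/k = F₁·τ = 99.97 × 64.72 = 6470.5 t.
M(t) = M_∞ + (M₀ − M_∞)·e^(−t/τ); t/τ = 115/64.72 = 1.777, so e^(−t/τ) = 0.1692.
M(t) = 6470.5 − 1494 × 0.1692 = 6217.6 t.

6220 t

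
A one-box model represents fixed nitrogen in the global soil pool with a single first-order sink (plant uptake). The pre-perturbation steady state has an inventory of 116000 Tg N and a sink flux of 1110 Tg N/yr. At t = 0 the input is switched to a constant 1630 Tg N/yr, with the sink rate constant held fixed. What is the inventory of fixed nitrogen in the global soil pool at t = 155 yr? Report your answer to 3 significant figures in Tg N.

158000 Tg N

Residence time τ = M₀/F₀ = 104.5 yr. The eventual steady state is M_∞ = M₀·(F₁/F₀) = 116000 × 1630/1110 = 170340 Tg N.
The anomaly ΔM(t) = M(t) − M_∞ decays as ΔM₀·e^(−t/τ) with ΔM₀ = 116000 − 170340 = −54340 Tg N.
At t = 155 yr, e^(−t/τ) = e^(−1.483) = 0.2269, so ΔM = −12330 Tg N and M = 170340 − 12330 = 158010 Tg N.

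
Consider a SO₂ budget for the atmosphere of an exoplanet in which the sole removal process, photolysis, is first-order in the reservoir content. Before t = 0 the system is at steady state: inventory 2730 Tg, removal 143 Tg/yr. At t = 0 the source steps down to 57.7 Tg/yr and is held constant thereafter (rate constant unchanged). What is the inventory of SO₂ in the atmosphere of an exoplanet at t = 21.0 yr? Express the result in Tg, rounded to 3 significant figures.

The sink rate constant is k = F₀/M₀ = 143/2730 = 0.05238 yr⁻¹.
Solving dM/dt = F₁ − kM with M(0) = M₀ gives M(t) = F₁/k + (M₀ − F₁/k)·e^(−kt).
F₁/k = 57.7/0.05238 = 1101.5 Tg; kt = 0.05238 × 21.0 = 1.100, e^(−kt) = 0.3329.
M(21.0) = 1101.5 + (2730 − 1101.5) × 0.3329 = 1101.5 + 542.1 = 1643.6 Tg.

1640 Tg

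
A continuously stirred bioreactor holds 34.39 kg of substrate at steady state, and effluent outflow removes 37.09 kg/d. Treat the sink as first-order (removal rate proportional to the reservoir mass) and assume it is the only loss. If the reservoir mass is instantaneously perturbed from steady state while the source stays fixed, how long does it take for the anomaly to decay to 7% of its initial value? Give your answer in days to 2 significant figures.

2.5 d

For a linear reservoir the anomaly decays as exp(−t/τ) with τ = M/F = 34.39/37.09 = 0.9272 d.
exp(−t/τ) = 0.07 ⇒ t = −τ ln(0.07) = 0.9272 × 2.659 = 2.466 d.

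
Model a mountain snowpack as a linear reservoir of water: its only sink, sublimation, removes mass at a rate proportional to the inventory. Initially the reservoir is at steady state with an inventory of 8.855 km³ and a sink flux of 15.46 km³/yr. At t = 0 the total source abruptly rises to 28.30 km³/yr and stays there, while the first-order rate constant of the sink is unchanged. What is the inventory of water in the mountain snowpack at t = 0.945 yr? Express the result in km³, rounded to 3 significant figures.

14.8 km³

Residence time τ = M₀/F₀ = 0.5728 yr. The eventual steady state is M_∞ = M₀·(F₁/F₀) = 8.855 × 28.30/15.46 = 16.209 km³.
The anomaly ΔM(t) = M(t) − M_∞ decays as ΔM₀·e^(−t/τ) with ΔM₀ = 8.855 − 16.209 = −7.354 km³.
At t = 0.945 yr, e^(−t/τ) = e^(−1.650) = 0.1921, so ΔM = −1.413 km³ and M = 16.209 − 1.413 = 14.797 km³.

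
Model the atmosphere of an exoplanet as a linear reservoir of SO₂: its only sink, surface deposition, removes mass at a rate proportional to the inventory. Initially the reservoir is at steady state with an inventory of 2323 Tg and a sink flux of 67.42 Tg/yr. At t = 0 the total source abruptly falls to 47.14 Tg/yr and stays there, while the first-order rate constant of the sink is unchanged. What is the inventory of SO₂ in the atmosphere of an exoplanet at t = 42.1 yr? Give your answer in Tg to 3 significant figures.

τ = M₀/F₀ = 2323/67.42 = 34.46 yr; rate constant k = 1/τ.
New steady state M_∞ = F₁/k = F₁·τ = 47.14 × 34.46 = 1624.2 Tg.
M(t) = M_∞ + (M₀ − M_∞)·e^(−t/τ); t/τ = 42.1/34.46 = 1.222, so e^(−t/τ) = 0.2947.
M(t) = 1624.2 + 698.8 × 0.2947 = 1830.2 Tg.

1830 Tg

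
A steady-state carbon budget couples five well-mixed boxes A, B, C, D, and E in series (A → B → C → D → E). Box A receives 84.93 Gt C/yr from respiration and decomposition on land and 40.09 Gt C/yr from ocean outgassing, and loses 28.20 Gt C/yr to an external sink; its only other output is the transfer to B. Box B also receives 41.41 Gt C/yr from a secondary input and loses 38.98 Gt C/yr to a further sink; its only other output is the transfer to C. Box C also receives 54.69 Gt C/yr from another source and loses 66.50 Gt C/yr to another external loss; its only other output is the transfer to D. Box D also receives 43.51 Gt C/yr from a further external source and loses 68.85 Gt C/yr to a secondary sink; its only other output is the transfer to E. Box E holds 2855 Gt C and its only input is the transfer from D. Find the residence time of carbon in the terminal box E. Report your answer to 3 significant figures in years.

46.0 yr

Box A: F(A→B) = (84.93 + 40.09) − 28.20 = 96.820 Gt C/yr.
Box B: F(B→C) = (96.820 + 41.41) − 38.98 = 99.250 Gt C/yr.
Box C: F(C→D) = (99.250 + 54.69) − 66.50 = 87.440 Gt C/yr.
Box D: F(D→E) = (87.440 + 43.51) − 68.85 = 62.100 Gt C/yr.
Box E throughput = its input = 62.100 Gt C/yr; τ = 2855 / 62.100 = 45.97 yr.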